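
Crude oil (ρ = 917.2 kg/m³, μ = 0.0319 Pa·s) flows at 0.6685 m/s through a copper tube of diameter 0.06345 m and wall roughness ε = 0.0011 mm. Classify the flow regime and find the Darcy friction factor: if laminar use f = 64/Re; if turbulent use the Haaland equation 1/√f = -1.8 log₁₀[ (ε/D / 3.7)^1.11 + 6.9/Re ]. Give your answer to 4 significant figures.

Re = ρVD/μ = 917.2·0.6685·0.06345/0.0319 = 1220.
Re < 2300 → laminar, so f = 64/Re = 0.05248 (roughness is irrelevant in laminar flow).

f ≈ 0.05248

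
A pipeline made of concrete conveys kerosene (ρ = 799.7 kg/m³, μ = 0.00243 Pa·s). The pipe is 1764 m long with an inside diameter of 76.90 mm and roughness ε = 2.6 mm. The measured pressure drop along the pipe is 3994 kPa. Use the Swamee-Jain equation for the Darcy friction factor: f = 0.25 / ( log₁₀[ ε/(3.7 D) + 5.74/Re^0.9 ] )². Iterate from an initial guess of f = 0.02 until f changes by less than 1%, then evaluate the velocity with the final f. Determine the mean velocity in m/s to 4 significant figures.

V ≈ 2.675 m/s

Rearranging Darcy-Weisbach: V = √(2·ΔP·D/(f·L·ρ)). With ε/D = 0.0026/0.0769 = 0.0338, iterate starting from f = 0.02:
  f = 0.02 → V = √(2·3.994e+06·0.0769/(0.02·1764·799.7)) = 4.666 m/s; Re = ρVD/μ = 1.181e+05; f → 0.06056
  f = 0.06056 → V = 2.682 m/s; Re = 6.786e+04; f → 0.06084
Converged (Δf/f < 1%). With the final f = 0.06084: V = √(2·3.994e+06·0.0769/(0.06084·1764·799.7)) = 2.675 m/s.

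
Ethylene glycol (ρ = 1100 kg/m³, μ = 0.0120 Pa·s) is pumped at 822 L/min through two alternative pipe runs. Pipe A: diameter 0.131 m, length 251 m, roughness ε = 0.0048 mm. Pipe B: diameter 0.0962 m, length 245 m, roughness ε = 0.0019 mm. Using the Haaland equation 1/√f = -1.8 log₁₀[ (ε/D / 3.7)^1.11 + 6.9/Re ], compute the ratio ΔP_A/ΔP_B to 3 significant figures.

Pipe A: V = Q/A = 0.0137/0.01348 = 1.016 m/s; Re = 1.221e+04; ε/D = 3.66e-05; Haaland → f = 0.0293; ΔP_A = f(L/D)(ρV²/2) = 3.19e+04 Pa.
Pipe B: V = Q/A = 0.0137/0.007268 = 1.885 m/s; Re = 1.662e+04; ε/D = 1.98e-05; Haaland → f = 0.02701; ΔP_B = f(L/D)(ρV²/2) = 1.344e+05 Pa.
ΔP_A/ΔP_B = 3.19e+04/1.344e+05 = 0.237.

ΔP_A/ΔP_B ≈ 0.237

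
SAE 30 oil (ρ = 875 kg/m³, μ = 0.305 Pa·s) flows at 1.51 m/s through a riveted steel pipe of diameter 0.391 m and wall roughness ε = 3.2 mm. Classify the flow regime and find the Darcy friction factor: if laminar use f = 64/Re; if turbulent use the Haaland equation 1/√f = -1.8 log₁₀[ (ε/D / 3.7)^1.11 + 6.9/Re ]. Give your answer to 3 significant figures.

f ≈ 0.0378

Re = ρVD/μ = 875·1.51·0.391/0.305 = 1694.
Re < 2300 → laminar, so f = 64/Re = 0.03778 (roughness is irrelevant in laminar flow).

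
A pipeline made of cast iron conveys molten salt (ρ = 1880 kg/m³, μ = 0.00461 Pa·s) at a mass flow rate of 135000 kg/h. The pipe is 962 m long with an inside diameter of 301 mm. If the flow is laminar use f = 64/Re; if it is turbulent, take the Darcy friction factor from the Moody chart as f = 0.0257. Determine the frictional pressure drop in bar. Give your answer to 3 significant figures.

ΔP ≈ 0.0607 bar

ṁ = 135000 kg/h = 135000/3600 = 37.5 kg/s.
A = πD²/4 = π(0.301)²/4 = 0.07116 m²; mean velocity V = ṁ/(ρA) = 37.5/(1880 · 0.07116) = 0.2803 m/s.
Reynolds number Re = ρVD/μ = 1880 · 0.2803 · 0.301 / 0.00461 = 3.441e+04.
Re > 4000 → turbulent; use the Moody-chart value f = 0.0257.
Darcy-Weisbach: ΔP = f(L/D)(ρV²/2) = 0.0257·(962/0.301)·(1880·0.2803²/2) = 0.0257·3196·73.86 = 6067 Pa.
ΔP = 6067 Pa = 0.0607 bar.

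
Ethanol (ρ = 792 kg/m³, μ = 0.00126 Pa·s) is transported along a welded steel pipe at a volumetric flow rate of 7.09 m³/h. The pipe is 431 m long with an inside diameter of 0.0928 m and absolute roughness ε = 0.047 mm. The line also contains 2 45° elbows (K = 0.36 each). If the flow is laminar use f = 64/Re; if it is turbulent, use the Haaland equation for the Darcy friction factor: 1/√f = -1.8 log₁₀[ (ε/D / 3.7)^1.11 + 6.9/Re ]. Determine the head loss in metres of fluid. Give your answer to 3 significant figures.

h_f ≈ 0.559 m

Q = 7.09 m³/h = 7.09/3600 = 0.001969 m³/s.
Cross-sectional area A = πD²/4 = π(0.0928)²/4 = 0.006764 m²; mean velocity V = Q/A = 0.001969/0.006764 = 0.2912 m/s.
Reynolds number Re = ρVD/μ = 792 · 0.2912 · 0.0928 / 0.00126 = 1.698e+04.
Re > 4000 → turbulent. Relative roughness ε/D = 4.7e-05/0.0928 = 0.000506. Haaland: 1/√f = -1.8 log₁₀[(0.000506/3.7)^1.11 + 6.9/1.698e+04] = -1.8 log₁₀[5.14e-05 + 0.000406] = 6.011, so f = 0.02768.
Total minor-loss coefficient ΣK = 2·0.36 = 0.72.
ΔP = [f·L/D + ΣK]·(ρV²/2) = [0.02768·431/0.0928 + 0.72]·(792·0.2912²/2) = [128.5 + 0.72]·33.57 = 4340 Pa.
Head loss h_f = ΔP/(ρg) = 4340/(792·9.81) = 0.559 m.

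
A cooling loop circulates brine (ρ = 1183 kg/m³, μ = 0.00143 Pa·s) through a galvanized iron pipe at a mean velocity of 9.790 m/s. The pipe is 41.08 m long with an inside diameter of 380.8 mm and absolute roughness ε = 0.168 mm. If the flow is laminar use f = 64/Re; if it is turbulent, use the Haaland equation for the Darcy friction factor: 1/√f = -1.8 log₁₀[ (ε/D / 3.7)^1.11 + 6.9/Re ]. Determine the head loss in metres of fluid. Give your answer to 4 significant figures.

Reynolds number Re = ρVD/μ = 1183 · 9.79 · 0.3808 / 0.00143 = 3.084e+06.
Re > 4000 → turbulent. Relative roughness ε/D = 0.000168/0.3808 = 0.000441. Haaland: 1/√f = -1.8 log₁₀[(0.000441/3.7)^1.11 + 6.9/3.084e+06] = -1.8 log₁₀[4.41e-05 + 2.24e-06] = 7.801, so f = 0.01643.
Darcy-Weisbach: ΔP = f(L/D)(ρV²/2) = 0.01643·(41.08/0.3808)·(1183·9.79²/2) = 0.01643·107.9·5.669e+04 = 1.005e+05 Pa.
Head loss h_f = ΔP/(ρg) = 1.005e+05/(1183·9.81) = 8.660 m.

h_f ≈ 8.660 m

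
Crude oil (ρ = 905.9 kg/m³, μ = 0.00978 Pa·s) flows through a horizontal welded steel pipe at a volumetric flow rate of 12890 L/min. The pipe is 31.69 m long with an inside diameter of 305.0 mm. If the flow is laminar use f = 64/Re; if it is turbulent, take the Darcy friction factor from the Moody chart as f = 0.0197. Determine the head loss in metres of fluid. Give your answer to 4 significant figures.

Q = 12890 L/min = 12890/60000 = 0.2148 m³/s.
Cross-sectional area A = πD²/4 = π(0.305)²/4 = 0.07306 m²; mean velocity V = Q/A = 0.2148/0.07306 = 2.94 m/s.
Reynolds number Re = ρVD/μ = 905.9 · 2.94 · 0.305 / 0.00978 = 8.307e+04.
Re > 4000 → turbulent; use the Moody-chart value f = 0.0197.
Darcy-Weisbach: ΔP = f(L/D)(ρV²/2) = 0.0197·(31.69/0.305)·(905.9·2.94²/2) = 0.0197·103.9·3916 = 8016 Pa.
Head loss h_f = ΔP/(ρg) = 8016/(905.9·9.81) = 0.9020 m.

h_f ≈ 0.9020 m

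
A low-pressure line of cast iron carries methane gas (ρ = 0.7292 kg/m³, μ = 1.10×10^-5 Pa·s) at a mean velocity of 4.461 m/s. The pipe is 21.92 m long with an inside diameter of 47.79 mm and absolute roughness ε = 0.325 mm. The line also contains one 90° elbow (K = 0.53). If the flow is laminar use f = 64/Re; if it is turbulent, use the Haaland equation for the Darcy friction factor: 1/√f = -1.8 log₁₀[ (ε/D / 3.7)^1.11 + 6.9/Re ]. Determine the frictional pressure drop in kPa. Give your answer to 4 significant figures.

Reynolds number Re = ρVD/μ = 0.7292 · 4.461 · 0.04779 / 1.1e-05 = 1.413e+04.
Re > 4000 → turbulent. Relative roughness ε/D = 0.000325/0.04779 = 0.0068. Haaland: 1/√f = -1.8 log₁₀[(0.0068/3.7)^1.11 + 6.9/1.413e+04] = -1.8 log₁₀[0.000919 + 0.000488] = 5.133, so f = 0.03796.
Total minor-loss coefficient ΣK = 1·0.53 = 0.53.
ΔP = [f·L/D + ΣK]·(ρV²/2) = [0.03796·21.92/0.04779 + 0.53]·(0.7292·4.461²/2) = [17.41 + 0.53]·7.256 = 130.2 Pa.
ΔP = 130.2 Pa = 0.1302 kPa.

ΔP ≈ 0.1302 kPa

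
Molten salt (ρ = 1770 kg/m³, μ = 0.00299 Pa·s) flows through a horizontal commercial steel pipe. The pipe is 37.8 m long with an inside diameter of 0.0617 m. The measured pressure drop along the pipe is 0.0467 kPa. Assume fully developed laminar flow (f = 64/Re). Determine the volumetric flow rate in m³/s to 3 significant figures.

For laminar flow, f = 64/Re with Re = ρVD/μ, so Darcy-Weisbach reduces to ΔP = 32μLV/D². Solving for V: V = ΔP·D²/(32μL) = 46.7·(0.0617)²/(32·0.00299·37.8) = 0.04916 m/s.
Check: Re = ρVD/μ = 1770·0.04916·0.0617/0.00299 = 1795 < 2300, so the laminar assumption holds.
Q = V·A = 0.04916·(π/4·0.0617²) = 0.000147 m³/s = 1.47×10^-4 m³/s.

Q ≈ 1.47×10^-4 m³/s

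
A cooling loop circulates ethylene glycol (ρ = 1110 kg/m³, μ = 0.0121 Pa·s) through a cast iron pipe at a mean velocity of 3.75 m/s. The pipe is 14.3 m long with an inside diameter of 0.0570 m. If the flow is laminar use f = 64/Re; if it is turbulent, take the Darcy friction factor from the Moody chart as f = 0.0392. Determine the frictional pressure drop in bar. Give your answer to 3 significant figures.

ΔP ≈ 0.768 bar

Reynolds number Re = ρVD/μ = 1110 · 3.75 · 0.057 / 0.0121 = 1.961e+04.
Re > 4000 → turbulent; use the Moody-chart value f = 0.0392.
Darcy-Weisbach: ΔP = f(L/D)(ρV²/2) = 0.0392·(14.3/0.057)·(1110·3.75²/2) = 0.0392·250.9·7805 = 7.675e+04 Pa.
ΔP = 7.675e+04 Pa = 0.768 bar.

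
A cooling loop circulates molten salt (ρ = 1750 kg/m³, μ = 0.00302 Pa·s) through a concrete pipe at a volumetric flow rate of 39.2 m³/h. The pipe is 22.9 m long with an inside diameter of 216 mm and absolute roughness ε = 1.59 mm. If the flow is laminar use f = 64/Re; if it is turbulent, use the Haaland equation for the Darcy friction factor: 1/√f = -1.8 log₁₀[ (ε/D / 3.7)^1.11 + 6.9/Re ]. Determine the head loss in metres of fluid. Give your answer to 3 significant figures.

Q = 39.2 m³/h = 39.2/3600 = 0.01089 m³/s.
Cross-sectional area A = πD²/4 = π(0.216)²/4 = 0.03664 m²; mean velocity V = Q/A = 0.01089/0.03664 = 0.2972 m/s.
Reynolds number Re = ρVD/μ = 1750 · 0.2972 · 0.216 / 0.00302 = 3.719e+04.
Re > 4000 → turbulent. Relative roughness ε/D = 0.00159/0.216 = 0.00736. Haaland: 1/√f = -1.8 log₁₀[(0.00736/3.7)^1.11 + 6.9/3.719e+04] = -1.8 log₁₀[0.001 + 0.000186] = 5.265, so f = 0.03608.
Darcy-Weisbach: ΔP = f(L/D)(ρV²/2) = 0.03608·(22.9/0.216)·(1750·0.2972²/2) = 0.03608·106·77.26 = 295.6 Pa.
Head loss h_f = ΔP/(ρg) = 295.6/(1750·9.81) = 0.0172 m.

h_f ≈ 0.0172 m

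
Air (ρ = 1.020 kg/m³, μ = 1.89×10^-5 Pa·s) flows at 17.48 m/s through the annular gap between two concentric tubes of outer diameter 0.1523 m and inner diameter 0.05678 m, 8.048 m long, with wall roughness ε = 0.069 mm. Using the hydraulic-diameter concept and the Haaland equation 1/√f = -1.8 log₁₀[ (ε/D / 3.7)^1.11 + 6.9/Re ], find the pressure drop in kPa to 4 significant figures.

Hydraulic diameter D_h = 4A/P = D_o - D_i = 0.1523 - 0.05678 = 0.09552 m.
Re = ρVD_h/μ = 1.02·17.48·0.09552/1.89e-05 = 9.011e+04.
ε/D_h = 6.9e-05/0.09552 = 0.000722; Haaland gives 1/√f = -1.8 log₁₀[7.63e-05+7.66e-05] = 6.868, so f = 0.0212.
ΔP = f(L/D_h)(ρV²/2) = 0.0212·8.048/0.09552·155.8 = 278.3 Pa.
ΔP = 0.2783 kPa.

ΔP ≈ 0.2783 kPa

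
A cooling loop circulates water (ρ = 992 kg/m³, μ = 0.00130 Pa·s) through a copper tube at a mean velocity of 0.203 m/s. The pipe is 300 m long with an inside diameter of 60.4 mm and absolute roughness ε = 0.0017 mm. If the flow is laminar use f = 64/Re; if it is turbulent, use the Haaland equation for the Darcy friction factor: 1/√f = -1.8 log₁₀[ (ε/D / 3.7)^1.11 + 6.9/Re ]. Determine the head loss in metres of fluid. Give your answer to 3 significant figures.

h_f ≈ 0.328 m

Reynolds number Re = ρVD/μ = 992 · 0.203 · 0.0604 / 0.0013 = 9356.
Re > 4000 → turbulent. Relative roughness ε/D = 1.7e-06/0.0604 = 2.81e-05. Haaland: 1/√f = -1.8 log₁₀[(2.81e-05/3.7)^1.11 + 6.9/9356] = -1.8 log₁₀[2.08e-06 + 0.000737] = 5.636, so f = 0.03148.
Darcy-Weisbach: ΔP = f(L/D)(ρV²/2) = 0.03148·(300/0.0604)·(992·0.203²/2) = 0.03148·4967·20.44 = 3196 Pa.
Head loss h_f = ΔP/(ρg) = 3196/(992·9.81) = 0.328 m.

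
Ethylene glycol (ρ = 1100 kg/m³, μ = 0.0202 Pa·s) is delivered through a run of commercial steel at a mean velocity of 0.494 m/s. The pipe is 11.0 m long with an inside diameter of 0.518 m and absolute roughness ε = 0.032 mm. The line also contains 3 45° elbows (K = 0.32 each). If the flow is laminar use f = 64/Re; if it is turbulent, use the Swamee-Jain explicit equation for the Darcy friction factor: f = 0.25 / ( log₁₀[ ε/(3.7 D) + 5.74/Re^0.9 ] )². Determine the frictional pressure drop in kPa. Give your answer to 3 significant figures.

Reynolds number Re = ρVD/μ = 1100 · 0.494 · 0.518 / 0.0202 = 1.393e+04.
Re > 4000 → turbulent. Relative roughness ε/D = 3.2e-05/0.518 = 6.18e-05. Swamee-Jain: f = 0.25/(log₁₀[6.18e-05/3.7 + 5.74/1.393e+04^0.9])² = 0.25/(log₁₀[1.67e-05 + 0.00107])² = 0.25/(-2.964)² = 0.02846.
Total minor-loss coefficient ΣK = 3·0.32 = 0.96.
ΔP = [f·L/D + ΣK]·(ρV²/2) = [0.02846·11/0.518 + 0.96]·(1100·0.494²/2) = [0.6043 + 0.96]·134.2 = 210 Pa.
ΔP = 210 Pa = 0.210 kPa.

ΔP ≈ 0.210 kPa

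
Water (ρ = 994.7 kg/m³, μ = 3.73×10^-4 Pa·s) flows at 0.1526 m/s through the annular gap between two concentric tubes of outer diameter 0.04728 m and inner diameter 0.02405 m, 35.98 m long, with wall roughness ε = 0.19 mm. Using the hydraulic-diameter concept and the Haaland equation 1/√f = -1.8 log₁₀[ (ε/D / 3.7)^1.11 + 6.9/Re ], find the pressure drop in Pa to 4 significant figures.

ΔP ≈ 742.4 Pa

Hydraulic diameter D_h = 4A/P = D_o - D_i = 0.04728 - 0.02405 = 0.02323 m.
Re = ρVD_h/μ = 994.7·0.1526·0.02323/0.000373 = 9453.
ε/D_h = 0.00019/0.02323 = 0.00818; Haaland gives 1/√f = -1.8 log₁₀[0.00113+0.00073] = 4.916, so f = 0.04138.
ΔP = f(L/D_h)(ρV²/2) = 0.04138·35.98/0.02323·11.58 = 742.4 Pa.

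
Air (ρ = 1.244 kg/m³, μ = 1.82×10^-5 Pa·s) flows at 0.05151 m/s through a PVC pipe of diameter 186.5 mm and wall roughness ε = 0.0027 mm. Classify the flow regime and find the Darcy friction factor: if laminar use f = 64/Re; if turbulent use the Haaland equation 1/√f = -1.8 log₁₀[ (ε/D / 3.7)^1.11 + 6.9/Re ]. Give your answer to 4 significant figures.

f ≈ 0.09747

Re = ρVD/μ = 1.244·0.05151·0.1865/1.82e-05 = 656.6.
Re < 2300 → laminar, so f = 64/Re = 0.09747 (roughness is irrelevant in laminar flow).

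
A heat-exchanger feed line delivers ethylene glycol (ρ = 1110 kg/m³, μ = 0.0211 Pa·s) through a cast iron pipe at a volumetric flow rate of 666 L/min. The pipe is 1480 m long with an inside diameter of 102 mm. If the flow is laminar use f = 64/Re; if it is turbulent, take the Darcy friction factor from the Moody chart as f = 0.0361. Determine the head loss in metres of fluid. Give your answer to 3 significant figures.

Q = 666 L/min = 666/60000 = 0.0111 m³/s.
Cross-sectional area A = πD²/4 = π(0.102)²/4 = 0.008171 m²; mean velocity V = Q/A = 0.0111/0.008171 = 1.358 m/s.
Reynolds number Re = ρVD/μ = 1110 · 1.358 · 0.102 / 0.0211 = 7289.
Re > 4000 → turbulent; use the Moody-chart value f = 0.0361.
Darcy-Weisbach: ΔP = f(L/D)(ρV²/2) = 0.0361·(1480/0.102)·(1110·1.358²/2) = 0.0361·1.451e+04·1024 = 5.364e+05 Pa.
Head loss h_f = ΔP/(ρg) = 5.364e+05/(1110·9.81) = 49.3 m.

h_f ≈ 49.3 m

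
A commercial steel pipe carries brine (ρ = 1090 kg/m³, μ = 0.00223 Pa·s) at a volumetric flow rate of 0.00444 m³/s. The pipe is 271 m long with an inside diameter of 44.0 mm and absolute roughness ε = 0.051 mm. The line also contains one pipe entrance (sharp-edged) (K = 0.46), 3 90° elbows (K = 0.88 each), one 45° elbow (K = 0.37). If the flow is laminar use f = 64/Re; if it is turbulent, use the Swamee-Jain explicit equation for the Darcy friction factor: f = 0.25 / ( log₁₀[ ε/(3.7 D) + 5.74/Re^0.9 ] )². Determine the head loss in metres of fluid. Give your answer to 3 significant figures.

Cross-sectional area A = πD²/4 = π(0.044)²/4 = 0.001521 m²; mean velocity V = Q/A = 0.00444/0.001521 = 2.92 m/s.
Reynolds number Re = ρVD/μ = 1090 · 2.92 · 0.044 / 0.00223 = 6.28e+04.
Re > 4000 → turbulent. Relative roughness ε/D = 5.1e-05/0.044 = 0.00116. Swamee-Jain: f = 0.25/(log₁₀[0.00116/3.7 + 5.74/6.28e+04^0.9])² = 0.25/(log₁₀[0.000313 + 0.000276])² = 0.25/(-3.23)² = 0.02397.
Total minor-loss coefficient ΣK = 1·0.46 + 3·0.88 + 1·0.37 = 3.47.
ΔP = [f·L/D + ΣK]·(ρV²/2) = [0.02397·271/0.044 + 3.47]·(1090·2.92²/2) = [147.6 + 3.47]·4647 = 7.021e+05 Pa.
Head loss h_f = ΔP/(ρg) = 7.021e+05/(1090·9.81) = 65.7 m.

h_f ≈ 65.7 m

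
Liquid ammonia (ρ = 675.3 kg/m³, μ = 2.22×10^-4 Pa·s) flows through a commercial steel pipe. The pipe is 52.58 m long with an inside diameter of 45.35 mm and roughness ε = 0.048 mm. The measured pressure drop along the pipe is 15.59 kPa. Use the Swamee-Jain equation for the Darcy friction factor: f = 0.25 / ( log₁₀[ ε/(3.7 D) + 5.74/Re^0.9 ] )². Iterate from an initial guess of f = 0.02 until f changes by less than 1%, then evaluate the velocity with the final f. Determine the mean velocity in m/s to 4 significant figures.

V ≈ 1.361 m/s

Rearranging Darcy-Weisbach: V = √(2·ΔP·D/(f·L·ρ)). With ε/D = 4.8e-05/0.04535 = 0.00106, iterate starting from f = 0.02:
  f = 0.02 → V = √(2·1.559e+04·0.04535/(0.02·52.58·675.3)) = 1.411 m/s; Re = ρVD/μ = 1.947e+05; f → 0.02145
  f = 0.02145 → V = 1.362 m/s; Re = 1.88e+05; f → 0.0215
Converged (Δf/f < 1%). With the final f = 0.0215: V = √(2·1.559e+04·0.04535/(0.0215·52.58·675.3)) = 1.361 m/s.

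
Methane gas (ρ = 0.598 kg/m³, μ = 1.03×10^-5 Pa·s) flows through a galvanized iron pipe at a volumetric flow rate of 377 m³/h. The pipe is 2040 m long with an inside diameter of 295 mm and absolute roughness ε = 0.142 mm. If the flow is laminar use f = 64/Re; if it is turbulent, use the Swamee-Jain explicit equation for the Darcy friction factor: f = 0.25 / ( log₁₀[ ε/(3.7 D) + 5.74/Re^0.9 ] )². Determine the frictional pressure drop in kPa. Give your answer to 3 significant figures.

ΔP ≈ 0.124 kPa

Q = 377 m³/h = 377/3600 = 0.1047 m³/s.
Cross-sectional area A = πD²/4 = π(0.295)²/4 = 0.06835 m²; mean velocity V = Q/A = 0.1047/0.06835 = 1.532 m/s.
Reynolds number Re = ρVD/μ = 0.598 · 1.532 · 0.295 / 1.03e-05 = 2.624e+04.
Re > 4000 → turbulent. Relative roughness ε/D = 0.000142/0.295 = 0.000481. Swamee-Jain: f = 0.25/(log₁₀[0.000481/3.7 + 5.74/2.624e+04^0.9])² = 0.25/(log₁₀[0.00013 + 0.000605])² = 0.25/(-3.134)² = 0.02546.
Darcy-Weisbach: ΔP = f(L/D)(ρV²/2) = 0.02546·(2040/0.295)·(0.598·1.532²/2) = 0.02546·6915·0.7019 = 123.6 Pa.
ΔP = 123.6 Pa = 0.124 kPa.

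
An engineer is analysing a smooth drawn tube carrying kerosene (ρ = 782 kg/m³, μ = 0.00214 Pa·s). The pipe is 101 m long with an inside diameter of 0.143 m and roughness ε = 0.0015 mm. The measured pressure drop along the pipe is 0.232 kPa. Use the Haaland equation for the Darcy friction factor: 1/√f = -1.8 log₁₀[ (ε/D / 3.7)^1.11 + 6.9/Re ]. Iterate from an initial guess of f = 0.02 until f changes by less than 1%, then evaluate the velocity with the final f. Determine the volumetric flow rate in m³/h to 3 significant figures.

Q ≈ 9.31 m³/h

Rearranging Darcy-Weisbach: V = √(2·ΔP·D/(f·L·ρ)). With ε/D = 1.5e-06/0.143 = 1.05e-05, iterate starting from f = 0.02:
  f = 0.02 → V = √(2·232·0.143/(0.02·101·782)) = 0.205 m/s; Re = ρVD/μ = 1.071e+04; f → 0.03032
  f = 0.03032 → V = 0.1665 m/s; Re = 8698; f → 0.03211
  f = 0.03211 → V = 0.1617 m/s; Re = 8452; f → 0.03237
Converged (Δf/f < 1%). With the final f = 0.03237: V = √(2·232·0.143/(0.03237·101·782)) = 0.1611 m/s.
Q = V·A = 0.1611·(π/4·0.143²) = 0.002587 m³/s = 9.31 m³/h.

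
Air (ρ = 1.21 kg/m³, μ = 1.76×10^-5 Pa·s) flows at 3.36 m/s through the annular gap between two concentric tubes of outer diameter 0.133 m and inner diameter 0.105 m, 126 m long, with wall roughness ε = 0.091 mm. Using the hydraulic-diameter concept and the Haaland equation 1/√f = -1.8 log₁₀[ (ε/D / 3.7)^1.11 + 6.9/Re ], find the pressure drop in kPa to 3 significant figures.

Hydraulic diameter D_h = 4A/P = D_o - D_i = 0.133 - 0.105 = 0.028 m.
Re = ρVD_h/μ = 1.21·3.36·0.028/1.76e-05 = 6468.
ε/D_h = 9.1e-05/0.028 = 0.00325; Haaland gives 1/√f = -1.8 log₁₀[0.000405+0.00107] = 5.098, so f = 0.03848.
ΔP = f(L/D_h)(ρV²/2) = 0.03848·126/0.028·6.83 = 1183 Pa.
ΔP = 1.18 kPa.

ΔP ≈ 1.18 kPa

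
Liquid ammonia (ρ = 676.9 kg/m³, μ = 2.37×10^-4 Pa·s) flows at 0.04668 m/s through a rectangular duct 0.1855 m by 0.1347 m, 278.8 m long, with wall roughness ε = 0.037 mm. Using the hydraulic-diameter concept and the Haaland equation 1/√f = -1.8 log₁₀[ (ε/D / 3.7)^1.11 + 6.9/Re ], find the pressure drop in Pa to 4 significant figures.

ΔP ≈ 34.14 Pa

Hydraulic diameter D_h = 4A/P = 4·(0.1855·0.1347)/(2·(0.1855+0.1347)) = 0.09995/0.6404 = 0.1561 m.
Re = ρVD_h/μ = 676.9·0.04668·0.1561/0.000237 = 2.081e+04.
ε/D_h = 3.7e-05/0.1561 = 0.000237; Haaland gives 1/√f = -1.8 log₁₀[2.22e-05+0.000332] = 6.212, so f = 0.02591.
ΔP = f(L/D_h)(ρV²/2) = 0.02591·278.8/0.1561·0.7375 = 34.14 Pa.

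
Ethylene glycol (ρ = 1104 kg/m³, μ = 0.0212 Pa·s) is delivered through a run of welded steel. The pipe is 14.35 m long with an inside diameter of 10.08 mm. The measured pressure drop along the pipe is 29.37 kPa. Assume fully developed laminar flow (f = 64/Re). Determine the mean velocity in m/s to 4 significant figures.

For laminar flow, f = 64/Re with Re = ρVD/μ, so Darcy-Weisbach reduces to ΔP = 32μLV/D². Solving for V: V = ΔP·D²/(32μL) = 2.937e+04·(0.01008)²/(32·0.0212·14.35) = 0.3065 m/s.
Check: Re = ρVD/μ = 1104·0.3065·0.01008/0.0212 = 160.9 < 2300, so the laminar assumption holds.

V ≈ 0.3065 m/s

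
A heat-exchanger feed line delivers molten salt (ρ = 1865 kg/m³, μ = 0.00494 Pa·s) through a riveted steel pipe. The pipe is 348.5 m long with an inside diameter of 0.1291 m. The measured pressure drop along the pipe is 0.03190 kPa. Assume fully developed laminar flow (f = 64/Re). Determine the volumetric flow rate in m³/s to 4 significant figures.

For laminar flow, f = 64/Re with Re = ρVD/μ, so Darcy-Weisbach reduces to ΔP = 32μLV/D². Solving for V: V = ΔP·D²/(32μL) = 31.9·(0.1291)²/(32·0.00494·348.5) = 0.009651 m/s.
Check: Re = ρVD/μ = 1865·0.009651·0.1291/0.00494 = 470.4 < 2300, so the laminar assumption holds.
Q = V·A = 0.009651·(π/4·0.1291²) = 0.0001263 m³/s = 1.263×10^-4 m³/s.

Q ≈ 1.263×10^-4 m³/s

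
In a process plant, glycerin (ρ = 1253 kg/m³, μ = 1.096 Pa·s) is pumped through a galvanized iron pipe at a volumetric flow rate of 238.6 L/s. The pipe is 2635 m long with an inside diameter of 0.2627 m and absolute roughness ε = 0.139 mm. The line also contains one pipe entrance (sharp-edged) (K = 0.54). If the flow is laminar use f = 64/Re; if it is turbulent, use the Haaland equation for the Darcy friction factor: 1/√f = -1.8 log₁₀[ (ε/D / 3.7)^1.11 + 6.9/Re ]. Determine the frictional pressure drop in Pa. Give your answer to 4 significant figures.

Q = 238.6 L/s = 238.6/1000 = 0.2386 m³/s.
Cross-sectional area A = πD²/4 = π(0.2627)²/4 = 0.0542 m²; mean velocity V = Q/A = 0.2386/0.0542 = 4.402 m/s.
Reynolds number Re = ρVD/μ = 1253 · 4.402 · 0.2627 / 1.1 = 1322.
Re < 2300 → laminar flow, so f = 64/Re = 64/1322 = 0.04841 (the turbulent correlation is not needed).
Total minor-loss coefficient ΣK = 1·0.54 = 0.54.
ΔP = [f·L/D + ΣK]·(ρV²/2) = [0.04841·2635/0.2627 + 0.54]·(1253·4.402²/2) = [485.6 + 0.54]·1.214e+04 = 5.902e+06 Pa.

ΔP ≈ 5902000 Pa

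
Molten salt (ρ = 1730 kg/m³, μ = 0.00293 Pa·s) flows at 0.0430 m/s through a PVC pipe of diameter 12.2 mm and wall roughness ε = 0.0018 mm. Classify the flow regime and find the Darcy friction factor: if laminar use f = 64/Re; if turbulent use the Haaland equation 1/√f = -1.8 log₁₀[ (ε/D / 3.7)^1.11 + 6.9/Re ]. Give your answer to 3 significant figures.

f ≈ 0.207

Re = ρVD/μ = 1730·0.043·0.0122/0.00293 = 309.7.
Re < 2300 → laminar, so f = 64/Re = 0.2066 (roughness is irrelevant in laminar flow).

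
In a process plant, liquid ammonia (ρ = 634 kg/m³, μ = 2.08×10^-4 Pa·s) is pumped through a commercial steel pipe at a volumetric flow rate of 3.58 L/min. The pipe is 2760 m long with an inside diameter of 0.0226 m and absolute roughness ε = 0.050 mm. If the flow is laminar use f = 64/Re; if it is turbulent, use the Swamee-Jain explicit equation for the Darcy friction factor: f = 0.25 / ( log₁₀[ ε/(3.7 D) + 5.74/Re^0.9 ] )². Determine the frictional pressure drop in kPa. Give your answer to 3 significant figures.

ΔP ≈ 29.4 kPa

Q = 3.58 L/min = 3.58/60000 = 5.967e-05 m³/s.
Cross-sectional area A = πD²/4 = π(0.0226)²/4 = 0.0004011 m²; mean velocity V = Q/A = 5.967e-05/0.0004011 = 0.1487 m/s.
Reynolds number Re = ρVD/μ = 634 · 0.1487 · 0.0226 / 0.000208 = 1.025e+04.
Re > 4000 → turbulent. Relative roughness ε/D = 5e-05/0.0226 = 0.00221. Swamee-Jain: f = 0.25/(log₁₀[0.00221/3.7 + 5.74/1.025e+04^0.9])² = 0.25/(log₁₀[0.000598 + 0.00141])² = 0.25/(-2.697)² = 0.03437.
Darcy-Weisbach: ΔP = f(L/D)(ρV²/2) = 0.03437·(2760/0.0226)·(634·0.1487²/2) = 0.03437·1.221e+05·7.013 = 2.943e+04 Pa.
ΔP = 2.943e+04 Pa = 29.4 kPa.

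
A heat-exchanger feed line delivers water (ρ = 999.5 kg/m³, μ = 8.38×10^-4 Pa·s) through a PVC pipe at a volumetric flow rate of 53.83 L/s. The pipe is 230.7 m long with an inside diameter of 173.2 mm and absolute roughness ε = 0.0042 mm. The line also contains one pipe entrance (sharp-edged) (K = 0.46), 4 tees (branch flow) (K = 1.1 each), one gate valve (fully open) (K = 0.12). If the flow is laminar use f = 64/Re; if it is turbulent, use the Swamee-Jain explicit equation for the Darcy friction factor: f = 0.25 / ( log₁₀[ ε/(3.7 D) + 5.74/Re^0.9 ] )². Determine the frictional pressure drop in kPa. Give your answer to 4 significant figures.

ΔP ≈ 60.23 kPa

Q = 53.83 L/s = 53.83/1000 = 0.05383 m³/s.
Cross-sectional area A = πD²/4 = π(0.1732)²/4 = 0.02356 m²; mean velocity V = Q/A = 0.05383/0.02356 = 2.285 m/s.
Reynolds number Re = ρVD/μ = 999.5 · 2.285 · 0.1732 / 0.000838 = 4.72e+05.
Re > 4000 → turbulent. Relative roughness ε/D = 4.2e-06/0.1732 = 2.42e-05. Swamee-Jain: f = 0.25/(log₁₀[2.42e-05/3.7 + 5.74/4.72e+05^0.9])² = 0.25/(log₁₀[6.55e-06 + 4.49e-05])² = 0.25/(-4.288)² = 0.01359.
Total minor-loss coefficient ΣK = 1·0.46 + 4·1.1 + 1·0.12 = 4.98.
ΔP = [f·L/D + ΣK]·(ρV²/2) = [0.01359·230.7/0.1732 + 4.98]·(999.5·2.285²/2) = [18.11 + 4.98]·2609 = 6.023e+04 Pa.
ΔP = 6.023e+04 Pa = 60.23 kPa.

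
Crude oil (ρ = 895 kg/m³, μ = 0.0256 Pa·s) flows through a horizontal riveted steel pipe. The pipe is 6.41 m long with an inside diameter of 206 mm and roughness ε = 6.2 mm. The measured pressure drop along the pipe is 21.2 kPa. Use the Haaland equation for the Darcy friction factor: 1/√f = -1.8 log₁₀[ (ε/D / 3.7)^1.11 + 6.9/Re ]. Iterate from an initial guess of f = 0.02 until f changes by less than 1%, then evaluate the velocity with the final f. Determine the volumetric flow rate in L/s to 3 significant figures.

Rearranging Darcy-Weisbach: V = √(2·ΔP·D/(f·L·ρ)). With ε/D = 0.0062/0.206 = 0.0301, iterate starting from f = 0.02:
  f = 0.02 → V = √(2·2.12e+04·0.206/(0.02·6.41·895)) = 8.725 m/s; Re = ρVD/μ = 6.284e+04; f → 0.05786
  f = 0.05786 → V = 5.13 m/s; Re = 3.694e+04; f → 0.0582
Converged (Δf/f < 1%). With the final f = 0.0582: V = √(2·2.12e+04·0.206/(0.0582·6.41·895)) = 5.115 m/s.
Q = V·A = 5.115·(π/4·0.206²) = 0.1705 m³/s = 170 L/s.

Q ≈ 170 L/s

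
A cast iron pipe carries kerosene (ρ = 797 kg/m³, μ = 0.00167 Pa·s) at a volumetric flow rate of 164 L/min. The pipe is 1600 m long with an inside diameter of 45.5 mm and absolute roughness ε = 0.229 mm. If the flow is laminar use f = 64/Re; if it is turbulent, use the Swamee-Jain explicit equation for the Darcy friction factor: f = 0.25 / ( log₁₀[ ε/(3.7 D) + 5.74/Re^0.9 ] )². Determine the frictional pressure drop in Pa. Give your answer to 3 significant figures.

ΔP ≈ 1.32×10^6 Pa

Q = 164 L/min = 164/60000 = 0.002733 m³/s.
Cross-sectional area A = πD²/4 = π(0.0455)²/4 = 0.001626 m²; mean velocity V = Q/A = 0.002733/0.001626 = 1.681 m/s.
Reynolds number Re = ρVD/μ = 797 · 1.681 · 0.0455 / 0.00167 = 3.65e+04.
Re > 4000 → turbulent. Relative roughness ε/D = 0.000229/0.0455 = 0.00503. Swamee-Jain: f = 0.25/(log₁₀[0.00503/3.7 + 5.74/3.65e+04^0.9])² = 0.25/(log₁₀[0.00136 + 0.00045])² = 0.25/(-2.742)² = 0.03324.
Darcy-Weisbach: ΔP = f(L/D)(ρV²/2) = 0.03324·(1600/0.0455)·(797·1.681²/2) = 0.03324·3.516e+04·1126 = 1.316e+06 Pa.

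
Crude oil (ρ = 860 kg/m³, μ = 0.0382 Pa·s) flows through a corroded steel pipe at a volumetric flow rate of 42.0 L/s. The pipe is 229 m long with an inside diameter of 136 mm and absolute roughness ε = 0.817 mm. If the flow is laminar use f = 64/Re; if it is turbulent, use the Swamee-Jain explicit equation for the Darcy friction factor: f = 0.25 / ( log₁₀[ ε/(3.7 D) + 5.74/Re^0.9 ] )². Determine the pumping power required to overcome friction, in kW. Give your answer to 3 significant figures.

Q = 42.0 L/s = 42.0/1000 = 0.042 m³/s.
Cross-sectional area A = πD²/4 = π(0.136)²/4 = 0.01453 m²; mean velocity V = Q/A = 0.042/0.01453 = 2.891 m/s.
Reynolds number Re = ρVD/μ = 860 · 2.891 · 0.136 / 0.0382 = 8852.
Re > 4000 → turbulent. Relative roughness ε/D = 0.000817/0.136 = 0.00601. Swamee-Jain: f = 0.25/(log₁₀[0.00601/3.7 + 5.74/8852^0.9])² = 0.25/(log₁₀[0.00162 + 0.00161])² = 0.25/(-2.49)² = 0.04031.
Darcy-Weisbach: ΔP = f(L/D)(ρV²/2) = 0.04031·(229/0.136)·(860·2.891²/2) = 0.04031·1684·3594 = 2.44e+05 Pa.
Pumping power P = QΔP = 0.042·2.44e+05 = 10250 W = 10.2 kW.

P ≈ 10.2 kW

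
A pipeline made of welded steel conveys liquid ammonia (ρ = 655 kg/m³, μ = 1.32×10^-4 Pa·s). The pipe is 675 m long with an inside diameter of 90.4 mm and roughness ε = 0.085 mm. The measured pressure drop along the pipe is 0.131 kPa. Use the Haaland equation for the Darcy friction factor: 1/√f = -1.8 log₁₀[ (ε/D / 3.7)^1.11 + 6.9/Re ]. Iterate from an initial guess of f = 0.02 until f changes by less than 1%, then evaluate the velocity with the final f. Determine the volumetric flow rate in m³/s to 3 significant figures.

Q ≈ 2.83×10^-4 m³/s

Rearranging Darcy-Weisbach: V = √(2·ΔP·D/(f·L·ρ)). With ε/D = 8.5e-05/0.0904 = 0.00094, iterate starting from f = 0.02:
  f = 0.02 → V = √(2·131·0.0904/(0.02·675·655)) = 0.05175 m/s; Re = ρVD/μ = 2.322e+04; f → 0.02672
  f = 0.02672 → V = 0.04477 m/s; Re = 2.008e+04; f → 0.02749
  f = 0.02749 → V = 0.04415 m/s; Re = 1.98e+04; f → 0.02757
Converged (Δf/f < 1%). With the final f = 0.02757: V = √(2·131·0.0904/(0.02757·675·655)) = 0.04408 m/s.
Q = V·A = 0.04408·(π/4·0.0904²) = 0.0002829 m³/s = 2.83×10^-4 m³/s.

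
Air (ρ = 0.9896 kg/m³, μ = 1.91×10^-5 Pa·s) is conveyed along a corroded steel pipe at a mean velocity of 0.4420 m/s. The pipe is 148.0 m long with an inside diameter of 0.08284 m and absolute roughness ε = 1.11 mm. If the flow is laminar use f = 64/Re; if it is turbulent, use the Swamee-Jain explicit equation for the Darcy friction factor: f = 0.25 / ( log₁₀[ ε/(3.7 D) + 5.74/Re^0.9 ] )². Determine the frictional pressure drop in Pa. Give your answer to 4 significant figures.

Reynolds number Re = ρVD/μ = 0.9896 · 0.442 · 0.08284 / 1.91e-05 = 1897.
Re < 2300 → laminar flow, so f = 64/Re = 64/1897 = 0.03374 (the turbulent correlation is not needed).
Darcy-Weisbach: ΔP = f(L/D)(ρV²/2) = 0.03374·(148/0.08284)·(0.9896·0.442²/2) = 0.03374·1787·0.09667 = 5.826 Pa.

ΔP ≈ 5.826 Pa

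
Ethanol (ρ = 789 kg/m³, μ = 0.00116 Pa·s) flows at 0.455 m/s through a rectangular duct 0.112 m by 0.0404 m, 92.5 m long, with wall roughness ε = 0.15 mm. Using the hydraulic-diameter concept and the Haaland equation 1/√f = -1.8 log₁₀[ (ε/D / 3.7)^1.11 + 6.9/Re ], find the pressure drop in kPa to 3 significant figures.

Hydraulic diameter D_h = 4A/P = 4·(0.112·0.0404)/(2·(0.112+0.0404)) = 0.0181/0.3048 = 0.05938 m.
Re = ρVD_h/μ = 789·0.455·0.05938/0.00116 = 1.838e+04.
ε/D_h = 0.00015/0.05938 = 0.00253; Haaland gives 1/√f = -1.8 log₁₀[0.000306+0.000375] = 5.7, so f = 0.03078.
ΔP = f(L/D_h)(ρV²/2) = 0.03078·92.5/0.05938·81.67 = 3916 Pa.
ΔP = 3.92 kPa.

ΔP ≈ 3.92 kPa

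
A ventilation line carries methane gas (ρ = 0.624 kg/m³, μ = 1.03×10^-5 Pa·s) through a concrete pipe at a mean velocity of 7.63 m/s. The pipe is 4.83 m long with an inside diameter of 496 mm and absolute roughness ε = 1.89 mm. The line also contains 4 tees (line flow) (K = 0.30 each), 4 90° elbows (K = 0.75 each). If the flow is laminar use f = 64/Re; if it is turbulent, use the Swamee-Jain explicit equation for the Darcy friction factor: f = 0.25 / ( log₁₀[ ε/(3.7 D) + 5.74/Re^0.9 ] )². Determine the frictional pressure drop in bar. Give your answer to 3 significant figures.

ΔP ≈ 8.14×10^-4 bar

Reynolds number Re = ρVD/μ = 0.624 · 7.63 · 0.496 / 1.03e-05 = 2.293e+05.
Re > 4000 → turbulent. Relative roughness ε/D = 0.00189/0.496 = 0.00381. Swamee-Jain: f = 0.25/(log₁₀[0.00381/3.7 + 5.74/2.293e+05^0.9])² = 0.25/(log₁₀[0.00103 + 8.6e-05])² = 0.25/(-2.952)² = 0.02868.
Total minor-loss coefficient ΣK = 4·0.3 + 4·0.75 = 4.2.
ΔP = [f·L/D + ΣK]·(ρV²/2) = [0.02868·4.83/0.496 + 4.2]·(0.624·7.63²/2) = [0.2793 + 4.2]·18.16 = 81.36 Pa.
ΔP = 81.36 Pa = 8.14×10^-4 bar.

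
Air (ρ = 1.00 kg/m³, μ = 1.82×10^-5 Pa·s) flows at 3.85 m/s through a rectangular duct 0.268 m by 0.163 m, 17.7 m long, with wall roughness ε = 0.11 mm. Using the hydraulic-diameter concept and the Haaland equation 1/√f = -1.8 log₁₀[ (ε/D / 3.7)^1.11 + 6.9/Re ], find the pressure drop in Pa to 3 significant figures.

ΔP ≈ 14.9 Pa

Hydraulic diameter D_h = 4A/P = 4·(0.268·0.163)/(2·(0.268+0.163)) = 0.1747/0.862 = 0.2027 m.
Re = ρVD_h/μ = 1·3.85·0.2027/1.82e-05 = 4.288e+04.
ε/D_h = 0.00011/0.2027 = 0.000543; Haaland gives 1/√f = -1.8 log₁₀[5.55e-05+0.000161] = 6.596, so f = 0.02298.
ΔP = f(L/D_h)(ρV²/2) = 0.02298·17.7/0.2027·7.411 = 14.87 Pa.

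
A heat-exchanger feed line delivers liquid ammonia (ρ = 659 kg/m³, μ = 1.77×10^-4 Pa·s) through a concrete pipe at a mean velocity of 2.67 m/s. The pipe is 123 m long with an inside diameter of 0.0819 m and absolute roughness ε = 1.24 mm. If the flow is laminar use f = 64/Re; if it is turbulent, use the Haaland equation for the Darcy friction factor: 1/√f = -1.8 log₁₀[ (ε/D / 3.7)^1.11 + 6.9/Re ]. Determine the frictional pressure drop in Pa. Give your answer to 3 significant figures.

ΔP ≈ 155000 Pa

Reynolds number Re = ρVD/μ = 659 · 2.67 · 0.0819 / 0.000177 = 8.142e+05.
Re > 4000 → turbulent. Relative roughness ε/D = 0.00124/0.0819 = 0.0151. Haaland: 1/√f = -1.8 log₁₀[(0.0151/3.7)^1.11 + 6.9/8.142e+05] = -1.8 log₁₀[0.00223 + 8.48e-06] = 4.768, so f = 0.04398.
Darcy-Weisbach: ΔP = f(L/D)(ρV²/2) = 0.04398·(123/0.0819)·(659·2.67²/2) = 0.04398·1502·2349 = 1.552e+05 Pa.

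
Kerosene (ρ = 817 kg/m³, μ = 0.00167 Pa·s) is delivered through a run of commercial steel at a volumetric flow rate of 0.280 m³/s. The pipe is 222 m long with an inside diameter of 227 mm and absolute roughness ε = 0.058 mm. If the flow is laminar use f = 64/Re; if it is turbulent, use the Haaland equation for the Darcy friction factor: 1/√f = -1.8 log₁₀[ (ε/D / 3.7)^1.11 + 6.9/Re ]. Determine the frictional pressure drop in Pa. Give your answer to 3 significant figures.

ΔP ≈ 294000 Pa

Cross-sectional area A = πD²/4 = π(0.227)²/4 = 0.04047 m²; mean velocity V = Q/A = 0.28/0.04047 = 6.919 m/s.
Reynolds number Re = ρVD/μ = 817 · 6.919 · 0.227 / 0.00167 = 7.683e+05.
Re > 4000 → turbulent. Relative roughness ε/D = 5.8e-05/0.227 = 0.000256. Haaland: 1/√f = -1.8 log₁₀[(0.000256/3.7)^1.11 + 6.9/7.683e+05] = -1.8 log₁₀[2.41e-05 + 8.98e-06] = 8.065, so f = 0.01537.
Darcy-Weisbach: ΔP = f(L/D)(ρV²/2) = 0.01537·(222/0.227)·(817·6.919²/2) = 0.01537·978·1.955e+04 = 2.94e+05 Pa.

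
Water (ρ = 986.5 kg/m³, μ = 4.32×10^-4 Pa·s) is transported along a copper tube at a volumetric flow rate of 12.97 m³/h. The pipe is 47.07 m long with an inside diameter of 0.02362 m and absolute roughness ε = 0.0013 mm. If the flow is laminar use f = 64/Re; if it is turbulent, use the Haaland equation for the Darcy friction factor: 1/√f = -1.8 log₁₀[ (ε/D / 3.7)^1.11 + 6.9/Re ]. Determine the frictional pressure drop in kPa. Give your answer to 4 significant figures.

Q = 12.97 m³/h = 12.97/3600 = 0.003603 m³/s.
Cross-sectional area A = πD²/4 = π(0.02362)²/4 = 0.0004382 m²; mean velocity V = Q/A = 0.003603/0.0004382 = 8.222 m/s.
Reynolds number Re = ρVD/μ = 986.5 · 8.222 · 0.02362 / 0.000432 = 4.435e+05.
Re > 4000 → turbulent. Relative roughness ε/D = 1.3e-06/0.02362 = 5.5e-05. Haaland: 1/√f = -1.8 log₁₀[(5.5e-05/3.7)^1.11 + 6.9/4.435e+05] = -1.8 log₁₀[4.38e-06 + 1.56e-05] = 8.461, so f = 0.01397.
Darcy-Weisbach: ΔP = f(L/D)(ρV²/2) = 0.01397·(47.07/0.02362)·(986.5·8.222²/2) = 0.01397·1993·3.335e+04 = 9.283e+05 Pa.
ΔP = 9.283e+05 Pa = 928.3 kPa.

ΔP ≈ 928.3 kPa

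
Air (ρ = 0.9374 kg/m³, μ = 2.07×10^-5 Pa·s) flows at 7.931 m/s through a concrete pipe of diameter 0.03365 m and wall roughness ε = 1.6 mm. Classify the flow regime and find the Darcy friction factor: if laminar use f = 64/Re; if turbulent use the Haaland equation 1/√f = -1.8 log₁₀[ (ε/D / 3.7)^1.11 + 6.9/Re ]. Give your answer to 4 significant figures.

f ≈ 0.07210

Re = ρVD/μ = 0.9374·7.931·0.03365/2.07e-05 = 1.209e+04.
Re > 4000 → turbulent. ε/D = 0.0016/0.03365 = 0.0475; Haaland: 1/√f = -1.8 log₁₀[0.00796 + 0.000571] = 3.724, so f = 0.0721.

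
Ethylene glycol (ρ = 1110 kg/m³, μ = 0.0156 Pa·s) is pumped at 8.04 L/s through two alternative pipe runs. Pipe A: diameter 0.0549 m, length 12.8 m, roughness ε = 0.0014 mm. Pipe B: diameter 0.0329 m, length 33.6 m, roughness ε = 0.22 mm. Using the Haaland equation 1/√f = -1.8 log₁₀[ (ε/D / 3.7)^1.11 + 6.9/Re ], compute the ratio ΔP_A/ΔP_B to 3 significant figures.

Pipe A: V = Q/A = 0.00804/0.002367 = 3.396 m/s; Re = 1.327e+04; ε/D = 2.55e-05; Haaland → f = 0.02865; ΔP_A = f(L/D)(ρV²/2) = 4.276e+04 Pa.
Pipe B: V = Q/A = 0.00804/0.0008501 = 9.457 m/s; Re = 2.214e+04; ε/D = 0.00669; Haaland → f = 0.0363; ΔP_B = f(L/D)(ρV²/2) = 1.84e+06 Pa.
ΔP_A/ΔP_B = 4.276e+04/1.84e+06 = 0.0232.

ΔP_A/ΔP_B ≈ 0.0232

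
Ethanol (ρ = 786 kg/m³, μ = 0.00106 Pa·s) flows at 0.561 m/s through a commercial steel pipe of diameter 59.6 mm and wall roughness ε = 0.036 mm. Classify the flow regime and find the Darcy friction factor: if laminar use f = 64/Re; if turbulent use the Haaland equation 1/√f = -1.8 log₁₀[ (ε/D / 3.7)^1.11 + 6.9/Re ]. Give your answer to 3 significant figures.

f ≈ 0.0257

Re = ρVD/μ = 786·0.561·0.0596/0.00106 = 2.479e+04.
Re > 4000 → turbulent. ε/D = 3.6e-05/0.0596 = 0.000604; Haaland: 1/√f = -1.8 log₁₀[6.26e-05 + 0.000278] = 6.241, so f = 0.02567.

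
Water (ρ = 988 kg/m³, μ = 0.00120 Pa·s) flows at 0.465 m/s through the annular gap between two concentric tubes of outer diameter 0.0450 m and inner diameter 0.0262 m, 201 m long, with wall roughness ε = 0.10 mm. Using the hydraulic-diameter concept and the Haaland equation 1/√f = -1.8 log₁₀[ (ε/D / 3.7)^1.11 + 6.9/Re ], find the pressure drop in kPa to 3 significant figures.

Hydraulic diameter D_h = 4A/P = D_o - D_i = 0.045 - 0.0262 = 0.0188 m.
Re = ρVD_h/μ = 988·0.465·0.0188/0.0012 = 7198.
ε/D_h = 0.0001/0.0188 = 0.00532; Haaland gives 1/√f = -1.8 log₁₀[0.0007+0.000959] = 5.005, so f = 0.03993.
ΔP = f(L/D_h)(ρV²/2) = 0.03993·201/0.0188·106.8 = 4.56e+04 Pa.
ΔP = 45.6 kPa.

ΔP ≈ 45.6 kPa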